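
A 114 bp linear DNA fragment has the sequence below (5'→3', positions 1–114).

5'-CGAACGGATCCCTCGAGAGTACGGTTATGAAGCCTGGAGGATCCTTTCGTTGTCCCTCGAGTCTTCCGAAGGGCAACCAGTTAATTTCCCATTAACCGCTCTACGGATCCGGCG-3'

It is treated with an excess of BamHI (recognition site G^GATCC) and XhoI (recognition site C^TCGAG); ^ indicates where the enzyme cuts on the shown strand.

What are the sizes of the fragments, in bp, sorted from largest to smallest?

BamHI sites (GGATCC) start at positions 6, 39, 105.
BamHI cuts after the first base of each site, so after positions 6, 39, 105.
XhoI sites (CTCGAG) start at positions 12, 56.
XhoI cuts after the first base of each site, so after positions 12, 56.
Combined cut positions: 6, 12, 39, 56, 105.
Linear molecule, 5 cuts → 6 fragments:
  1–6 → 6 bp
  7–12 → 6 bp
  13–39 → 27 bp
  40–56 → 17 bp
  57–105 → 49 bp
  106–114 → 9 bp
Sorted largest to smallest: 49, 27, 17, 9, 6, 6 bp.

49, 27, 17, 9, 6, 6 bp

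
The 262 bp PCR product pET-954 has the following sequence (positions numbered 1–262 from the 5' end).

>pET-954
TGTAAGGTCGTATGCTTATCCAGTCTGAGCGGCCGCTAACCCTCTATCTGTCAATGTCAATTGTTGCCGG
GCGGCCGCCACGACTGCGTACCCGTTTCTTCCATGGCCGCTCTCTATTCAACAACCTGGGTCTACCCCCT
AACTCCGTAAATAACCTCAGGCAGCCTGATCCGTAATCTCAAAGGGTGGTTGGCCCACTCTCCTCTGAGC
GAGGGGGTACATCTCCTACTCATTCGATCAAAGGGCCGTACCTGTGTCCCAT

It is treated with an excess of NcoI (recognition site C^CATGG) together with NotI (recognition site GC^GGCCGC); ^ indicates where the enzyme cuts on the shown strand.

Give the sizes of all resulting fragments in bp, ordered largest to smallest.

The NcoI site (CCATGG) starts at position 101.
NcoI cuts after the first base of each site, so after position 101.
NotI sites (GCGGCCGC) start at positions 29, 71.
NotI cuts after base 2 of each site, so after positions 30, 72.
Combined cut positions: 30, 72, 101.
Linear molecule, 3 cuts → 4 fragments:
  1–30 → 30 bp
  31–72 → 42 bp
  73–101 → 29 bp
  102–262 → 161 bp
Sorted largest to smallest: 161, 42, 30, 29 bp.

161, 42, 30, 29 bp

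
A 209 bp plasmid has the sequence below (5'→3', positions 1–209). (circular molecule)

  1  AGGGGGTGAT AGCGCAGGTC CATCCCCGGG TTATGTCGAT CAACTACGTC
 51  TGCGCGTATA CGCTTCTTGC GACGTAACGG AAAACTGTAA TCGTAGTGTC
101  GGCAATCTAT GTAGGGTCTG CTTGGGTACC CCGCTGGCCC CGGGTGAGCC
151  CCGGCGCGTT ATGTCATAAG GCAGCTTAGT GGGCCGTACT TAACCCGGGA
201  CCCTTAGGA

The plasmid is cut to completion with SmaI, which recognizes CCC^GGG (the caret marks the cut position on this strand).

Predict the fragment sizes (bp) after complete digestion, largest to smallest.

SmaI sites (CCCGGG) start at positions 25, 139, 194.
SmaI cuts after base 3 of each site, so after positions 27, 141, 196.
Circular molecule, 3 cuts → 3 fragments:
  28–141 → 114 bp
  142–196 → 55 bp
  197–209 then 1–27 → 13 + 27 = 40 bp
Sorted largest to smallest: 114, 55, 40 bp.

114, 55, 40 bp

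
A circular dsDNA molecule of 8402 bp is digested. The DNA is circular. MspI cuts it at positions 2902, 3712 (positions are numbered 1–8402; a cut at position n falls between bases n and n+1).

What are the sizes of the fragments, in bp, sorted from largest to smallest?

7592, 810 bp

Circular molecule, 2 cuts → 2 fragments:
  3712 − 2902 = 810 bp
  wrap: 8402 − 3712 + 2902 = 7592 bp
Sorted largest to smallest: 7592, 810 bp.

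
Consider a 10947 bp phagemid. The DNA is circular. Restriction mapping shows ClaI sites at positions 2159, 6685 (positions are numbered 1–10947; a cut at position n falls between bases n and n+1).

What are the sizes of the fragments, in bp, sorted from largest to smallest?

6421, 4526 bp

Circular molecule, 2 cuts → 2 fragments:
  6685 − 2159 = 4526 bp
  wrap: 10947 − 6685 + 2159 = 6421 bp
Sorted largest to smallest: 6421, 4526 bp.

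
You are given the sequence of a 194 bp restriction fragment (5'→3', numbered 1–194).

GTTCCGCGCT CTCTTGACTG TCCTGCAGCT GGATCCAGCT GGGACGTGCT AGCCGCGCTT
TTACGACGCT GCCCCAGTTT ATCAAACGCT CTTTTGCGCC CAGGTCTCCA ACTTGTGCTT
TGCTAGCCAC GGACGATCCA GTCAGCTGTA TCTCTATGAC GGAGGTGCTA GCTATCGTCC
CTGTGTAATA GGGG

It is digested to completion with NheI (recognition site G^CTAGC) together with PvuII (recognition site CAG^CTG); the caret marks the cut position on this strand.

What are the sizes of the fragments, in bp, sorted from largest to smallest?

74, 28, 27, 23, 22, 10, 10 bp

NheI sites (GCTAGC) start at positions 48, 122, 167.
NheI cuts after the first base of each site, so after positions 48, 122, 167.
PvuII sites (CAGCTG) start at positions 26, 36, 143.
PvuII cuts after base 3 of each site, so after positions 28, 38, 145.
Combined cut positions: 28, 38, 48, 122, 145, 167.
Linear molecule, 6 cuts → 7 fragments:
  1–28 → 28 bp
  29–38 → 10 bp
  39–48 → 10 bp
  49–122 → 74 bp
  123–145 → 23 bp
  146–167 → 22 bp
  168–194 → 27 bp
Sorted largest to smallest: 74, 28, 27, 23, 22, 10, 10 bp.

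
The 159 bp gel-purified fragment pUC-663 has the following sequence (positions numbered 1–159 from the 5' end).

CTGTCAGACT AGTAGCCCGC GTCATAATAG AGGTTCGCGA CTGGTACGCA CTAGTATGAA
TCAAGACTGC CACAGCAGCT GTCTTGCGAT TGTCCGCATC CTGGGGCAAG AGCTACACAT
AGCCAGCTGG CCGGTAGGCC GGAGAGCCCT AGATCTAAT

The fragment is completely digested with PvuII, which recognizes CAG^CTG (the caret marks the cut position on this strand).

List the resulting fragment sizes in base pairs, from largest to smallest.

PvuII sites (CAGCTG) start at positions 76, 124.
PvuII cuts after base 3 of each site, so after positions 78, 126.
Linear molecule, 2 cuts → 3 fragments:
  1–78 → 78 bp
  79–126 → 48 bp
  127–159 → 33 bp
Sorted largest to smallest: 78, 48, 33 bp.

78, 48, 33 bp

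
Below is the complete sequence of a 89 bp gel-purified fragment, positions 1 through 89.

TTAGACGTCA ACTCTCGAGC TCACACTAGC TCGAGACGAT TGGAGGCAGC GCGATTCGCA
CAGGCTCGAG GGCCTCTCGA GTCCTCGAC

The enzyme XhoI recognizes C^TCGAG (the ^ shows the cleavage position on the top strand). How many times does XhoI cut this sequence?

4

CTCGAG occurs starting at positions 14, 30, 65, 76.
XhoI cuts at 4 sites.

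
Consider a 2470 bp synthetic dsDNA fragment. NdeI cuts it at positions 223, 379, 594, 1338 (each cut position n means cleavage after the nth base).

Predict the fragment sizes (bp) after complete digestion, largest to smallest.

Linear molecule, 4 cuts → 5 fragments:
  223 − 0 = 223 bp
  379 − 223 = 156 bp
  594 − 379 = 215 bp
  1338 − 594 = 744 bp
  2470 − 1338 = 1132 bp
Sorted largest to smallest: 1132, 744, 223, 215, 156 bp.

1132, 744, 223, 215, 156 bp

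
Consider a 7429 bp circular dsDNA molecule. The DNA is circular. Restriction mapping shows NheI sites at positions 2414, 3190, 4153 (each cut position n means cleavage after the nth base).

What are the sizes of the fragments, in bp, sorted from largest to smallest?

5690, 963, 776 bp

Circular molecule, 3 cuts → 3 fragments:
  3190 − 2414 = 776 bp
  4153 − 3190 = 963 bp
  wrap: 7429 − 4153 + 2414 = 5690 bp
Sorted largest to smallest: 5690, 963, 776 bp.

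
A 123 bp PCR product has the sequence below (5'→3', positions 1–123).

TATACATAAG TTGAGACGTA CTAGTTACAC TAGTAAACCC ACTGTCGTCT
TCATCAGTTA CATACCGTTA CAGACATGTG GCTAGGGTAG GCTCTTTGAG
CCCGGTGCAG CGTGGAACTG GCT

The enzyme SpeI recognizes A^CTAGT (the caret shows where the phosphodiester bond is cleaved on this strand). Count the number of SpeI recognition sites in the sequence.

ACTAGT occurs starting at positions 20, 29.
SpeI cuts at 2 sites.

2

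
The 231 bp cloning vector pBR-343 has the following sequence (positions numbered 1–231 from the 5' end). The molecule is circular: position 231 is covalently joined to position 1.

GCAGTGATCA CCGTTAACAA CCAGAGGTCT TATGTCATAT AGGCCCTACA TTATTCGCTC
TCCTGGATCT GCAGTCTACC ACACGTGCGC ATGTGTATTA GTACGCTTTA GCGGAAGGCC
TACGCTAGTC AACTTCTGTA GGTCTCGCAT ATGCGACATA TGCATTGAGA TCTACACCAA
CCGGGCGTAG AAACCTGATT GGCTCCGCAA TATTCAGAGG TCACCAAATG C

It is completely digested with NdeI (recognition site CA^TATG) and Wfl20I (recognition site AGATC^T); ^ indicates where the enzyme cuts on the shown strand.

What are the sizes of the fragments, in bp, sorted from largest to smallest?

208, 14, 9 bp

NdeI sites (CATATG) start at positions 148, 157.
NdeI cuts after base 2 of each site, so after positions 149, 158.
The Wfl20I site (AGATCT) starts at position 168.
Wfl20I cuts after base 5 of each site (before the last base), so after position 172.
Combined cut positions: 149, 158, 172.
Circular molecule, 3 cuts → 3 fragments:
  150–158 → 9 bp
  159–172 → 14 bp
  173–231 then 1–149 → 59 + 149 = 208 bp
Sorted largest to smallest: 208, 14, 9 bp.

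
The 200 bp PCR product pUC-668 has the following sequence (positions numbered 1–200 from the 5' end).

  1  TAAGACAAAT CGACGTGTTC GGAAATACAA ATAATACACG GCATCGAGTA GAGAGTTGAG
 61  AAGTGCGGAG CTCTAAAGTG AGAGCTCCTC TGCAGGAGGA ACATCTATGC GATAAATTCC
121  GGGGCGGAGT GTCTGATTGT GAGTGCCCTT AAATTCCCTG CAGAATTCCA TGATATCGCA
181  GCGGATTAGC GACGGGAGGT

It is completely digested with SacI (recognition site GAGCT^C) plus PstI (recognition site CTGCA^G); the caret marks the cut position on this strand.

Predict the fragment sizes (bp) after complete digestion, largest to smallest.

72, 68, 38, 14, 8 bp

SacI sites (GAGCTC) start at positions 68, 82.
SacI cuts after base 5 of each site (before the last base), so after positions 72, 86.
PstI sites (CTGCAG) start at positions 90, 158.
PstI cuts after base 5 of each site (before the last base), so after positions 94, 162.
Combined cut positions: 72, 86, 94, 162.
Linear molecule, 4 cuts → 5 fragments:
  1–72 → 72 bp
  73–86 → 14 bp
  87–94 → 8 bp
  95–162 → 68 bp
  163–200 → 38 bp
Sorted largest to smallest: 72, 68, 38, 14, 8 bp.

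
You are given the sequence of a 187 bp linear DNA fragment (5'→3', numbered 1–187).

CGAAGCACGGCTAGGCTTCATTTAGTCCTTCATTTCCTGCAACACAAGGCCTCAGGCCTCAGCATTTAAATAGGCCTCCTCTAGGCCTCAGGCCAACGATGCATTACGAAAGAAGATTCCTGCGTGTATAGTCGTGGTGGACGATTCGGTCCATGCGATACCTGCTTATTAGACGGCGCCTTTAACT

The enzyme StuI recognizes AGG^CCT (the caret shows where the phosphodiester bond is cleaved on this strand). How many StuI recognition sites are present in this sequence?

4

AGGCCT occurs starting at positions 47, 54, 72, 83.
StuI cuts at 4 sites.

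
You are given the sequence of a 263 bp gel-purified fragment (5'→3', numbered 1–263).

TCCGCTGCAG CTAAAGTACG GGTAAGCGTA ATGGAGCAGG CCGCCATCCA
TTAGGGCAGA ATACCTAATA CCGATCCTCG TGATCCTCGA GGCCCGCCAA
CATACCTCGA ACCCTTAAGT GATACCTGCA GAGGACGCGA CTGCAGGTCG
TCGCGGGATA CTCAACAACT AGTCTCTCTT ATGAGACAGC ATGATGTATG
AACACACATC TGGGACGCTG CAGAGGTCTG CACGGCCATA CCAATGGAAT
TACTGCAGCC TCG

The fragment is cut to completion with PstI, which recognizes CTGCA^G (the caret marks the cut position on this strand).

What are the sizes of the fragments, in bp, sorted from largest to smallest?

PstI sites (CTGCAG) start at positions 5, 126, 141, 218, 253.
PstI cuts after base 5 of each site (before the last base), so after positions 9, 130, 145, 222, 257.
Linear molecule, 5 cuts → 6 fragments:
  1–9 → 9 bp
  10–130 → 121 bp
  131–145 → 15 bp
  146–222 → 77 bp
  223–257 → 35 bp
  258–263 → 6 bp
Sorted largest to smallest: 121, 77, 35, 15, 9, 6 bp.

121, 77, 35, 15, 9, 6 bp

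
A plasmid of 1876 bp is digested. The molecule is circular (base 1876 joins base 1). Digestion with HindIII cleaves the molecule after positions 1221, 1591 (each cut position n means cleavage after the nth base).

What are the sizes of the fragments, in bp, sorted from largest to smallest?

1506, 370 bp

Circular molecule, 2 cuts → 2 fragments:
  1591 − 1221 = 370 bp
  wrap: 1876 − 1591 + 1221 = 1506 bp
Sorted largest to smallest: 1506, 370 bp.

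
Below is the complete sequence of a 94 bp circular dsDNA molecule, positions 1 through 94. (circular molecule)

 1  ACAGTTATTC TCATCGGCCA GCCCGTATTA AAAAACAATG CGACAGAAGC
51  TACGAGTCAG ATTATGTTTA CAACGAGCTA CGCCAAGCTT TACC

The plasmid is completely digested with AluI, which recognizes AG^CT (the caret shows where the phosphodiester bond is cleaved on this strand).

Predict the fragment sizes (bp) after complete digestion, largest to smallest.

56, 28, 10 bp

AluI sites (AGCT) start at positions 48, 76, 86.
AluI cuts after base 2 of each site, so after positions 49, 77, 87.
Circular molecule, 3 cuts → 3 fragments:
  50–77 → 28 bp
  78–87 → 10 bp
  88–94 then 1–49 → 7 + 49 = 56 bp
Sorted largest to smallest: 56, 28, 10 bp.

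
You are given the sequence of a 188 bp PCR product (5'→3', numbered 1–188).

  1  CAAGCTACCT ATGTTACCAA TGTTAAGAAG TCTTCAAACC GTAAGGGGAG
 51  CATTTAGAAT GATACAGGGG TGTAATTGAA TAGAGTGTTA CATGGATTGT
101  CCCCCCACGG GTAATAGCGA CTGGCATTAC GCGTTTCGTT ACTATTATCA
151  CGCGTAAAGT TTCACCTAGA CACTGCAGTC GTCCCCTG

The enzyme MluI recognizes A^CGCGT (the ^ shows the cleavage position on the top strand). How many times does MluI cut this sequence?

2

ACGCGT occurs starting at positions 129, 150.
MluI cuts at 2 sites.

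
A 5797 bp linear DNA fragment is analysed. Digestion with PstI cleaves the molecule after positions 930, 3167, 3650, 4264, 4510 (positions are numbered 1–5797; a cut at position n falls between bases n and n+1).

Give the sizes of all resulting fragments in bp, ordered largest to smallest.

2237, 1287, 930, 614, 483, 246 bp

Linear molecule, 5 cuts → 6 fragments:
  930 − 0 = 930 bp
  3167 − 930 = 2237 bp
  3650 − 3167 = 483 bp
  4264 − 3650 = 614 bp
  4510 − 4264 = 246 bp
  5797 − 4510 = 1287 bp
Sorted largest to smallest: 2237, 1287, 930, 614, 483, 246 bp.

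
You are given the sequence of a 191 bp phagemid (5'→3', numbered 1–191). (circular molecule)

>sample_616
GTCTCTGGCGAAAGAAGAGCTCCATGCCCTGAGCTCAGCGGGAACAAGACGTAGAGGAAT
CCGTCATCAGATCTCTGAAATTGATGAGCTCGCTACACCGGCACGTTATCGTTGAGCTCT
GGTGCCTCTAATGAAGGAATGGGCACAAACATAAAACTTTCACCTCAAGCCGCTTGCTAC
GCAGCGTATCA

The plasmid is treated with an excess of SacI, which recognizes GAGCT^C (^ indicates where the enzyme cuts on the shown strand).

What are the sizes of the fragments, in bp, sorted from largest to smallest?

SacI sites (GAGCTC) start at positions 17, 31, 86, 114.
SacI cuts after base 5 of each site (before the last base), so after positions 21, 35, 90, 118.
Circular molecule, 4 cuts → 4 fragments:
  22–35 → 14 bp
  36–90 → 55 bp
  91–118 → 28 bp
  119–191 then 1–21 → 73 + 21 = 94 bp
Sorted largest to smallest: 94, 55, 28, 14 bp.

94, 55, 28, 14 bp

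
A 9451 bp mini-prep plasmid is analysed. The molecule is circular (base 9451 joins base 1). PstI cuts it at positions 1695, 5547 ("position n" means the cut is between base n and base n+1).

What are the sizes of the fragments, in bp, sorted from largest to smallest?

5599, 3852 bp

Circular molecule, 2 cuts → 2 fragments:
  5547 − 1695 = 3852 bp
  wrap: 9451 − 5547 + 1695 = 5599 bp
Sorted largest to smallest: 5599, 3852 bp.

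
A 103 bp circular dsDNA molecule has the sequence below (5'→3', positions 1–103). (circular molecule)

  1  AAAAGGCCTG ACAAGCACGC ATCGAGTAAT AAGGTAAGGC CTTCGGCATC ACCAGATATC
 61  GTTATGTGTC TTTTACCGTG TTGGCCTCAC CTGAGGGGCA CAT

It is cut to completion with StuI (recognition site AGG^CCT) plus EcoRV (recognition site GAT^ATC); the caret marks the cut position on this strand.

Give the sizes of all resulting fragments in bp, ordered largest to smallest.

52, 33, 18 bp

StuI sites (AGGCCT) start at positions 4, 37.
StuI cuts after base 3 of each site, so after positions 6, 39.
The EcoRV site (GATATC) starts at position 55.
EcoRV cuts after base 3 of each site, so after position 57.
Combined cut positions: 6, 39, 57.
Circular molecule, 3 cuts → 3 fragments:
  7–39 → 33 bp
  40–57 → 18 bp
  58–103 then 1–6 → 46 + 6 = 52 bp
Sorted largest to smallest: 52, 33, 18 bp.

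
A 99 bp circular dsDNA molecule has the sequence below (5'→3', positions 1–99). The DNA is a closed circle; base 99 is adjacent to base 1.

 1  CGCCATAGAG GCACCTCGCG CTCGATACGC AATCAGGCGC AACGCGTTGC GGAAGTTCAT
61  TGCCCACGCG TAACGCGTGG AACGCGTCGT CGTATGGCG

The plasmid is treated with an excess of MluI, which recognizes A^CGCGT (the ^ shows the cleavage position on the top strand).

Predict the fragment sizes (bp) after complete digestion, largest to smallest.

59, 24, 9, 7 bp

MluI sites (ACGCGT) start at positions 42, 66, 73, 82.
MluI cuts after the first base of each site, so after positions 42, 66, 73, 82.
Circular molecule, 4 cuts → 4 fragments:
  43–66 → 24 bp
  67–73 → 7 bp
  74–82 → 9 bp
  83–99 then 1–42 → 17 + 42 = 59 bp
Sorted largest to smallest: 59, 24, 9, 7 bp.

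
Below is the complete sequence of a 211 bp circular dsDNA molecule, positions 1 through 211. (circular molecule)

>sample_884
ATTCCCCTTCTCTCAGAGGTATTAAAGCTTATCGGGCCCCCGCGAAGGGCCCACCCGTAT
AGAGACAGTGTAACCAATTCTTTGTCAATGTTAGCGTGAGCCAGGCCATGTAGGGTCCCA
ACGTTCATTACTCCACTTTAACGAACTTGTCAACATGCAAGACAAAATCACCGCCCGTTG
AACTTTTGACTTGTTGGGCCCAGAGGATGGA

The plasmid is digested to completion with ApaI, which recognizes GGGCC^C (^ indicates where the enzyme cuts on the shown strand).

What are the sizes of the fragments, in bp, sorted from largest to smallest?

ApaI sites (GGGCCC) start at positions 34, 47, 196.
ApaI cuts after base 5 of each site (before the last base), so after positions 38, 51, 200.
Circular molecule, 3 cuts → 3 fragments:
  39–51 → 13 bp
  52–200 → 149 bp
  201–211 then 1–38 → 11 + 38 = 49 bp
Sorted largest to smallest: 149, 49, 13 bp.

149, 49, 13 bp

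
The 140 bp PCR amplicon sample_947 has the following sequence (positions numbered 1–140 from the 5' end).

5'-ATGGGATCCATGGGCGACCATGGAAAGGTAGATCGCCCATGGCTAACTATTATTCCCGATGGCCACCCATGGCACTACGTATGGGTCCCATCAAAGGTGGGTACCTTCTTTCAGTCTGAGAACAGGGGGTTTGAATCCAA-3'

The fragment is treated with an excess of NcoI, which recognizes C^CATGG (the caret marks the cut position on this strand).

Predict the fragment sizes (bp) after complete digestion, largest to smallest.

NcoI sites (CCATGG) start at positions 8, 18, 37, 67.
NcoI cuts after the first base of each site, so after positions 8, 18, 37, 67.
Linear molecule, 4 cuts → 5 fragments:
  1–8 → 8 bp
  9–18 → 10 bp
  19–37 → 19 bp
  38–67 → 30 bp
  68–140 → 73 bp
Sorted largest to smallest: 73, 30, 19, 10, 8 bp.

73, 30, 19, 10, 8 bp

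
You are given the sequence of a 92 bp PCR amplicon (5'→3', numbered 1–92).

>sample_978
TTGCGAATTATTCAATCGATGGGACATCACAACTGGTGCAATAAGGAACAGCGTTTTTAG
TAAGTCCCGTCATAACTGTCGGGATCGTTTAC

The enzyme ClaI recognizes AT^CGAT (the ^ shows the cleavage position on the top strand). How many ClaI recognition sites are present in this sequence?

1

ATCGAT occurs starting at position 15.
ClaI cuts at 1 site.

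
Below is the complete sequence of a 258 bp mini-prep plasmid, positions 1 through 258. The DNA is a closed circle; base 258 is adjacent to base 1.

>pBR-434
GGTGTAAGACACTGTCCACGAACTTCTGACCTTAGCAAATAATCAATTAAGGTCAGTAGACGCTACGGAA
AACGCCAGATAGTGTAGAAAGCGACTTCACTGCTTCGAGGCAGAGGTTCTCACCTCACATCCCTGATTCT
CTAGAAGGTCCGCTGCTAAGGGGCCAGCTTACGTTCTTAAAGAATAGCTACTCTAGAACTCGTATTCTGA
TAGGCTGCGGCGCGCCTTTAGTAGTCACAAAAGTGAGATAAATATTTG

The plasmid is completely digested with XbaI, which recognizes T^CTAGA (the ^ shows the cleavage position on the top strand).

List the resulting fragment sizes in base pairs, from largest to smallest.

XbaI sites (TCTAGA) start at positions 140, 192.
XbaI cuts after the first base of each site, so after positions 140, 192.
Circular molecule, 2 cuts → 2 fragments:
  141–192 → 52 bp
  193–258 then 1–140 → 66 + 140 = 206 bp
Sorted largest to smallest: 206, 52 bp.

206, 52 bp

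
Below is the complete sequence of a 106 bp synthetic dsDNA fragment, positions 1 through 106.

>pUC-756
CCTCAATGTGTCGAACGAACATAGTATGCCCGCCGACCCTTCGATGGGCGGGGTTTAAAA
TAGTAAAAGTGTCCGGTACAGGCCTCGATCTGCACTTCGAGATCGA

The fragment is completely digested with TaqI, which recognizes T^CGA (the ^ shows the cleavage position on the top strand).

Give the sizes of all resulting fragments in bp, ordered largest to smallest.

44, 30, 12, 11, 6, 3 bp

TaqI sites (TCGA) start at positions 11, 41, 85, 97, 103.
TaqI cuts after the first base of each site, so after positions 11, 41, 85, 97, 103.
Linear molecule, 5 cuts → 6 fragments:
  1–11 → 11 bp
  12–41 → 30 bp
  42–85 → 44 bp
  86–97 → 12 bp
  98–103 → 6 bp
  104–106 → 3 bp
Sorted largest to smallest: 44, 30, 12, 11, 6, 3 bp.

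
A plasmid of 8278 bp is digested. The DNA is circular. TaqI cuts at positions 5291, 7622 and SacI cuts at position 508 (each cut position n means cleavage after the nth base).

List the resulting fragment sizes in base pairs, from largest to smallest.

4783, 2331, 1164 bp

Combined cut positions (sorted): 508, 5291, 7622.
Circular molecule, 3 cuts → 3 fragments:
  5291 − 508 = 4783 bp
  7622 − 5291 = 2331 bp
  wrap: 8278 − 7622 + 508 = 1164 bp
Sorted largest to smallest: 4783, 2331, 1164 bp.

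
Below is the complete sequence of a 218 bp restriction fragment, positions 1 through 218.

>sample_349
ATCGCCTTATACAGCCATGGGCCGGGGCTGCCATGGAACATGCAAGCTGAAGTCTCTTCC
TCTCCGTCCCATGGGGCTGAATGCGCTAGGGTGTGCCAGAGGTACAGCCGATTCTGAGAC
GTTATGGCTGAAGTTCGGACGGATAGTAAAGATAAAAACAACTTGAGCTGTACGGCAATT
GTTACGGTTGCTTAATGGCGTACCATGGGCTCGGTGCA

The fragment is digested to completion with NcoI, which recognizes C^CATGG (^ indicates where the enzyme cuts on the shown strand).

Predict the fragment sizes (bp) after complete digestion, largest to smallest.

134, 38, 16, 15, 15 bp

NcoI sites (CCATGG) start at positions 15, 31, 69, 203.
NcoI cuts after the first base of each site, so after positions 15, 31, 69, 203.
Linear molecule, 4 cuts → 5 fragments:
  1–15 → 15 bp
  16–31 → 16 bp
  32–69 → 38 bp
  70–203 → 134 bp
  204–218 → 15 bp
Sorted largest to smallest: 134, 38, 16, 15, 15 bp.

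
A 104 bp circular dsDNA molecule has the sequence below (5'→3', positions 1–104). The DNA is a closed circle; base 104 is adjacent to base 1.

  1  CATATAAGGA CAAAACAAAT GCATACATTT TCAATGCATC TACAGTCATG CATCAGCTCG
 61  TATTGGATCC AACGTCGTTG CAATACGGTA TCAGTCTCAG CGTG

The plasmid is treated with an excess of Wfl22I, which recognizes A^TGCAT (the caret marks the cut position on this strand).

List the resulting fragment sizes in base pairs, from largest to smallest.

Wfl22I sites (ATGCAT) start at positions 19, 34, 48.
Wfl22I cuts after the first base of each site, so after positions 19, 34, 48.
Circular molecule, 3 cuts → 3 fragments:
  20–34 → 15 bp
  35–48 → 14 bp
  49–104 then 1–19 → 56 + 19 = 75 bp
Sorted largest to smallest: 75, 15, 14 bp.

75, 15, 14 bp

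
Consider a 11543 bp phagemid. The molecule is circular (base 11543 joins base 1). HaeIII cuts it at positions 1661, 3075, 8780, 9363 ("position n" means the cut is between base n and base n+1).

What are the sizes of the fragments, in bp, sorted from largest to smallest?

5705, 3841, 1414, 583 bp

Circular molecule, 4 cuts → 4 fragments:
  3075 − 1661 = 1414 bp
  8780 − 3075 = 5705 bp
  9363 − 8780 = 583 bp
  wrap: 11543 − 9363 + 1661 = 3841 bp
Sorted largest to smallest: 5705, 3841, 1414, 583 bp.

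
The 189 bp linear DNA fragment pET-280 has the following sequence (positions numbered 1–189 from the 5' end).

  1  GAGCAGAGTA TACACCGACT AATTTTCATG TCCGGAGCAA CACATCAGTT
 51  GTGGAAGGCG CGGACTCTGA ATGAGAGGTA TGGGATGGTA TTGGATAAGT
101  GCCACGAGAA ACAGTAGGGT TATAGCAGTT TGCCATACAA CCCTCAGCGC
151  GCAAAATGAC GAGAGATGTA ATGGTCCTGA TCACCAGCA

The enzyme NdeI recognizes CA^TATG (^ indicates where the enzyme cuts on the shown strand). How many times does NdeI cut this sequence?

No occurrence of CATATG is present in the sequence.
NdeI does not cut: 0 sites.

0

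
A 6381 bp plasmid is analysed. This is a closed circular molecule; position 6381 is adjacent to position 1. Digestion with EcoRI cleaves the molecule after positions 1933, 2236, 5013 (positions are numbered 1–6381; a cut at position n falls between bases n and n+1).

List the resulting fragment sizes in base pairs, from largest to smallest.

3301, 2777, 303 bp

Circular molecule, 3 cuts → 3 fragments:
  2236 − 1933 = 303 bp
  5013 − 2236 = 2777 bp
  wrap: 6381 − 5013 + 1933 = 3301 bp
Sorted largest to smallest: 3301, 2777, 303 bp.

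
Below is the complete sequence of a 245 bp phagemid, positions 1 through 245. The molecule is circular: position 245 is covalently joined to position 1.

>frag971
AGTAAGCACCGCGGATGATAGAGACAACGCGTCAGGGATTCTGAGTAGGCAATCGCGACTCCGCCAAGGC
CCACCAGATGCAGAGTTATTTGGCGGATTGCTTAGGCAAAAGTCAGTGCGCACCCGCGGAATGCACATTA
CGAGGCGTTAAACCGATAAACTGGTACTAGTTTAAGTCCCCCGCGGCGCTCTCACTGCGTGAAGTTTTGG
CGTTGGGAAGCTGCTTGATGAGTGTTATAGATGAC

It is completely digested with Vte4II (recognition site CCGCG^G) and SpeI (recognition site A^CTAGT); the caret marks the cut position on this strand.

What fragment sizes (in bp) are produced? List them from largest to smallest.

115, 73, 38, 19 bp

Vte4II sites (CCGCGG) start at positions 9, 124, 181.
Vte4II cuts after base 5 of each site (before the last base), so after positions 13, 128, 185.
The SpeI site (ACTAGT) starts at position 166.
SpeI cuts after the first base of each site, so after position 166.
Combined cut positions: 13, 128, 166, 185.
Circular molecule, 4 cuts → 4 fragments:
  14–128 → 115 bp
  129–166 → 38 bp
  167–185 → 19 bp
  186–245 then 1–13 → 60 + 13 = 73 bp
Sorted largest to smallest: 115, 73, 38, 19 bp.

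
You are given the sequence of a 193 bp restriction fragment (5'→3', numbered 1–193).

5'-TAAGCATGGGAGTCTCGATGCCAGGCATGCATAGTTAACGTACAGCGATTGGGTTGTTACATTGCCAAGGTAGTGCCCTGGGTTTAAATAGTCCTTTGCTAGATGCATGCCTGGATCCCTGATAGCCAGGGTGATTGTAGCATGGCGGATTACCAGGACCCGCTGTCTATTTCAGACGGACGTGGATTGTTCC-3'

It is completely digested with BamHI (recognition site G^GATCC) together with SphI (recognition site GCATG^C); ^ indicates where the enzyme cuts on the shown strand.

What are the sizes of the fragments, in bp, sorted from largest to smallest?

80, 80, 29, 4 bp

The BamHI site (GGATCC) starts at position 113.
BamHI cuts after the first base of each site, so after position 113.
SphI sites (GCATGC) start at positions 25, 105.
SphI cuts after base 5 of each site (before the last base), so after positions 29, 109.
Combined cut positions: 29, 109, 113.
Linear molecule, 3 cuts → 4 fragments:
  1–29 → 29 bp
  30–109 → 80 bp
  110–113 → 4 bp
  114–193 → 80 bp
Sorted largest to smallest: 80, 80, 29, 4 bp.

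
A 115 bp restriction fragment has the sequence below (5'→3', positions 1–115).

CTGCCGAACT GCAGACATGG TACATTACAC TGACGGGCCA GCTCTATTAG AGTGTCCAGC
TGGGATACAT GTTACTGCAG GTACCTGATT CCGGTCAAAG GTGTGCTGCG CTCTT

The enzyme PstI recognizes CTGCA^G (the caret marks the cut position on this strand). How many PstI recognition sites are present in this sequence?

2

CTGCAG occurs starting at positions 9, 75.
PstI cuts at 2 sites.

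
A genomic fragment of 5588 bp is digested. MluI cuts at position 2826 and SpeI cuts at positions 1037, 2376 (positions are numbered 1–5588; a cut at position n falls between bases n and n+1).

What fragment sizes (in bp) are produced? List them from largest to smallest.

Combined cut positions (sorted): 1037, 2376, 2826.
Linear molecule, 3 cuts → 4 fragments:
  1037 − 0 = 1037 bp
  2376 − 1037 = 1339 bp
  2826 − 2376 = 450 bp
  5588 − 2826 = 2762 bp
Sorted largest to smallest: 2762, 1339, 1037, 450 bp.

2762, 1339, 1037, 450 bp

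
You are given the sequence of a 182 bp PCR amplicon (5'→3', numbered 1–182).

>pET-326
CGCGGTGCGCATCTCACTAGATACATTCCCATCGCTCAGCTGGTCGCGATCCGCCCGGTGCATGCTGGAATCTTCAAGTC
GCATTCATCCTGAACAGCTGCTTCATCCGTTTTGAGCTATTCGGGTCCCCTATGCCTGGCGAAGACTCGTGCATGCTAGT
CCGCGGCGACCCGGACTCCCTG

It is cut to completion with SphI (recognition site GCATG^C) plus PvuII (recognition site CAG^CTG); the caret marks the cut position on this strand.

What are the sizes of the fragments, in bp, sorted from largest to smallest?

58, 39, 33, 27, 25 bp

SphI sites (GCATGC) start at positions 60, 151.
SphI cuts after base 5 of each site (before the last base), so after positions 64, 155.
PvuII sites (CAGCTG) start at positions 37, 95.
PvuII cuts after base 3 of each site, so after positions 39, 97.
Combined cut positions: 39, 64, 97, 155.
Linear molecule, 4 cuts → 5 fragments:
  1–39 → 39 bp
  40–64 → 25 bp
  65–97 → 33 bp
  98–155 → 58 bp
  156–182 → 27 bp
Sorted largest to smallest: 58, 39, 33, 27, 25 bp.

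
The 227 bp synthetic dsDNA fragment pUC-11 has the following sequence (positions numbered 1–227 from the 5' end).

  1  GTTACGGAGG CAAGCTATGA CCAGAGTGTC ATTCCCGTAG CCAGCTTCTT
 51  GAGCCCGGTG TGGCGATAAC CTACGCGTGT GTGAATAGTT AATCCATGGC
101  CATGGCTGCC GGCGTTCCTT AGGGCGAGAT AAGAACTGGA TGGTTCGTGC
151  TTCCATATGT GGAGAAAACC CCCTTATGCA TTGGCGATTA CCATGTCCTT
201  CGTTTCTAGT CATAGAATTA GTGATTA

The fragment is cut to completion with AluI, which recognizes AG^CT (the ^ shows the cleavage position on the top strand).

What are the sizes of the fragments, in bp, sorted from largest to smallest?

183, 30, 14 bp

AluI sites (AGCT) start at positions 13, 43.
AluI cuts after base 2 of each site, so after positions 14, 44.
Linear molecule, 2 cuts → 3 fragments:
  1–14 → 14 bp
  15–44 → 30 bp
  45–227 → 183 bp
Sorted largest to smallest: 183, 30, 14 bp.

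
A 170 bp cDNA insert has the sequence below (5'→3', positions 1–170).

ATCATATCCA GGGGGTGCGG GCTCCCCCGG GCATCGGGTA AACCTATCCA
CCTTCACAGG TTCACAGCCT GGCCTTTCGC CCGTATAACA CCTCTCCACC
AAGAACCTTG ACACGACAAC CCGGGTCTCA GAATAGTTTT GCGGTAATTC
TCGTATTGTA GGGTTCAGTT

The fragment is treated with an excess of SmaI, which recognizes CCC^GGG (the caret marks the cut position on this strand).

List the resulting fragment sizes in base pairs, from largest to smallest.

SmaI sites (CCCGGG) start at positions 26, 120.
SmaI cuts after base 3 of each site, so after positions 28, 122.
Linear molecule, 2 cuts → 3 fragments:
  1–28 → 28 bp
  29–122 → 94 bp
  123–170 → 48 bp
Sorted largest to smallest: 94, 48, 28 bp.

94, 48, 28 bp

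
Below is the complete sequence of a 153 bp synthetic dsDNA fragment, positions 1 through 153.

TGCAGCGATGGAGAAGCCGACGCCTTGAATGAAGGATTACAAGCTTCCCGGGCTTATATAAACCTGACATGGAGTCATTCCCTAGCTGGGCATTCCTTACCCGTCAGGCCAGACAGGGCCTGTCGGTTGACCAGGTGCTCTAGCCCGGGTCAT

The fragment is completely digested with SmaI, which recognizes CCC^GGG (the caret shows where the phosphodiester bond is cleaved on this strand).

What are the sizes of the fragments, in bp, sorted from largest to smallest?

97, 49, 7 bp

SmaI sites (CCCGGG) start at positions 47, 144.
SmaI cuts after base 3 of each site, so after positions 49, 146.
Linear molecule, 2 cuts → 3 fragments:
  1–49 → 49 bp
  50–146 → 97 bp
  147–153 → 7 bp
Sorted largest to smallest: 97, 49, 7 bp.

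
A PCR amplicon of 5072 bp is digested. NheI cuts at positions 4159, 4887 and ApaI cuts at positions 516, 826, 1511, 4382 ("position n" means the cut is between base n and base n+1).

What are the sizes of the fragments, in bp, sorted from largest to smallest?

Combined cut positions (sorted): 516, 826, 1511, 4159, 4382, 4887.
Linear molecule, 6 cuts → 7 fragments:
  516 − 0 = 516 bp
  826 − 516 = 310 bp
  1511 − 826 = 685 bp
  4159 − 1511 = 2648 bp
  4382 − 4159 = 223 bp
  4887 − 4382 = 505 bp
  5072 − 4887 = 185 bp
Sorted largest to smallest: 2648, 685, 516, 505, 310, 223, 185 bp.

2648, 685, 516, 505, 310, 223, 185 bp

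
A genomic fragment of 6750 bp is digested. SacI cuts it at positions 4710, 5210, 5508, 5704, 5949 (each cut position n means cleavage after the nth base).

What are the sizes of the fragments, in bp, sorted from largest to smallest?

Linear molecule, 5 cuts → 6 fragments:
  4710 − 0 = 4710 bp
  5210 − 4710 = 500 bp
  5508 − 5210 = 298 bp
  5704 − 5508 = 196 bp
  5949 − 5704 = 245 bp
  6750 − 5949 = 801 bp
Sorted largest to smallest: 4710, 801, 500, 298, 245, 196 bp.

4710, 801, 500, 298, 245, 196 bp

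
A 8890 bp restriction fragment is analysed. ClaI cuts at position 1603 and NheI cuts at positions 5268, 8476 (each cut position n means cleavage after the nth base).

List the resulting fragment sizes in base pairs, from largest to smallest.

Combined cut positions (sorted): 1603, 5268, 8476.
Linear molecule, 3 cuts → 4 fragments:
  1603 − 0 = 1603 bp
  5268 − 1603 = 3665 bp
  8476 − 5268 = 3208 bp
  8890 − 8476 = 414 bp
Sorted largest to smallest: 3665, 3208, 1603, 414 bp.

3665, 3208, 1603, 414 bp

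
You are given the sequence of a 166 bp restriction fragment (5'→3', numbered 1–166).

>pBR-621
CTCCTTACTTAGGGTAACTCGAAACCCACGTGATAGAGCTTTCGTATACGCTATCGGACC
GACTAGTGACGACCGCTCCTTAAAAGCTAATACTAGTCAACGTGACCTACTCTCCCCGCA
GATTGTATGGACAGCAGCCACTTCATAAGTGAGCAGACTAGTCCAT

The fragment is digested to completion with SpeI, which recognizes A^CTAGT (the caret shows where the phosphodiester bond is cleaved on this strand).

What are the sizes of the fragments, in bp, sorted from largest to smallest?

SpeI sites (ACTAGT) start at positions 62, 92, 157.
SpeI cuts after the first base of each site, so after positions 62, 92, 157.
Linear molecule, 3 cuts → 4 fragments:
  1–62 → 62 bp
  63–92 → 30 bp
  93–157 → 65 bp
  158–166 → 9 bp
Sorted largest to smallest: 65, 62, 30, 9 bp.

65, 62, 30, 9 bp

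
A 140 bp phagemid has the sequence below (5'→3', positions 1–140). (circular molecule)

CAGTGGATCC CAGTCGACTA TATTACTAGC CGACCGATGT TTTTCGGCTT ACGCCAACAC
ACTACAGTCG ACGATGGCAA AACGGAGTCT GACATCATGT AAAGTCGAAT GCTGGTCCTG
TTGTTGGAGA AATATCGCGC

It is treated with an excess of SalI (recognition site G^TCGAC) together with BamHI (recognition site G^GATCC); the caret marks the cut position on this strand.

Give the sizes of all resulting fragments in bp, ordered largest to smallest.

78, 54, 8 bp

SalI sites (GTCGAC) start at positions 13, 67.
SalI cuts after the first base of each site, so after positions 13, 67.
The BamHI site (GGATCC) starts at position 5.
BamHI cuts after the first base of each site, so after position 5.
Combined cut positions: 5, 13, 67.
Circular molecule, 3 cuts → 3 fragments:
  6–13 → 8 bp
  14–67 → 54 bp
  68–140 then 1–5 → 73 + 5 = 78 bp
Sorted largest to smallest: 78, 54, 8 bp.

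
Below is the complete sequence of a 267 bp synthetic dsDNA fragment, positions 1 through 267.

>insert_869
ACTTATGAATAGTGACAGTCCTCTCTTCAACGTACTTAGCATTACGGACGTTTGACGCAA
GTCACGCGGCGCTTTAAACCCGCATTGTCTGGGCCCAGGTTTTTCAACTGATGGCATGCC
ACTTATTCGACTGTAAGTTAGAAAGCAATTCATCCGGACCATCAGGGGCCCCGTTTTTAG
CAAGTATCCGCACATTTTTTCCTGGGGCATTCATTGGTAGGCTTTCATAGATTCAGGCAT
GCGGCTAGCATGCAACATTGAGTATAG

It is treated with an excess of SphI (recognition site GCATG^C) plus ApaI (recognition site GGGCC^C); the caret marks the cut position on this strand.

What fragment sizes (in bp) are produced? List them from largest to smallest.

95, 71, 52, 23, 15, 11 bp

SphI sites (GCATGC) start at positions 114, 237, 248.
SphI cuts after base 5 of each site (before the last base), so after positions 118, 241, 252.
ApaI sites (GGGCCC) start at positions 91, 166.
ApaI cuts after base 5 of each site (before the last base), so after positions 95, 170.
Combined cut positions: 95, 118, 170, 241, 252.
Linear molecule, 5 cuts → 6 fragments:
  1–95 → 95 bp
  96–118 → 23 bp
  119–170 → 52 bp
  171–241 → 71 bp
  242–252 → 11 bp
  253–267 → 15 bp
Sorted largest to smallest: 95, 71, 52, 23, 15, 11 bp.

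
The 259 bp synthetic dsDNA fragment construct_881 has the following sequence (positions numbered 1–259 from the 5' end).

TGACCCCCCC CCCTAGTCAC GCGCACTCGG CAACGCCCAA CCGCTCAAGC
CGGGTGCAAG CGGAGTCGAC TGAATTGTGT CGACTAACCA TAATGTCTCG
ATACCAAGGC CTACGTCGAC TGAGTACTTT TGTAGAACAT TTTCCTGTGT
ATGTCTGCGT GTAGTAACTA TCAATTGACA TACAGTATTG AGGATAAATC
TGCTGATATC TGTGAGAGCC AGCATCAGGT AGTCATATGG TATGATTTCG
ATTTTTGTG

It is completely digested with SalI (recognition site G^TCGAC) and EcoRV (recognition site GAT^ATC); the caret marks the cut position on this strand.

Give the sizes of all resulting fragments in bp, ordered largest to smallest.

92, 65, 52, 36, 14 bp

SalI sites (GTCGAC) start at positions 65, 79, 115.
SalI cuts after the first base of each site, so after positions 65, 79, 115.
The EcoRV site (GATATC) starts at position 205.
EcoRV cuts after base 3 of each site, so after position 207.
Combined cut positions: 65, 79, 115, 207.
Linear molecule, 4 cuts → 5 fragments:
  1–65 → 65 bp
  66–79 → 14 bp
  80–115 → 36 bp
  116–207 → 92 bp
  208–259 → 52 bp
Sorted largest to smallest: 92, 65, 52, 36, 14 bp.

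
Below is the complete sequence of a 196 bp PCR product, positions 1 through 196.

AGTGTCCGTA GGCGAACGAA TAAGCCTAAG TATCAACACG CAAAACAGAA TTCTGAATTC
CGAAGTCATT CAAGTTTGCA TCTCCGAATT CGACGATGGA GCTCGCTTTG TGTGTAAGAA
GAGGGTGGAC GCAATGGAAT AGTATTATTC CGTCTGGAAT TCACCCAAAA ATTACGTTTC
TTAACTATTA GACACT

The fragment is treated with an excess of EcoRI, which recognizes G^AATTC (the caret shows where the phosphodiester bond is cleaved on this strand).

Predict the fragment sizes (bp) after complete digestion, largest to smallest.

71, 48, 39, 31, 7 bp

EcoRI sites (GAATTC) start at positions 48, 55, 86, 157.
EcoRI cuts after the first base of each site, so after positions 48, 55, 86, 157.
Linear molecule, 4 cuts → 5 fragments:
  1–48 → 48 bp
  49–55 → 7 bp
  56–86 → 31 bp
  87–157 → 71 bp
  158–196 → 39 bp
Sorted largest to smallest: 71, 48, 39, 31, 7 bp.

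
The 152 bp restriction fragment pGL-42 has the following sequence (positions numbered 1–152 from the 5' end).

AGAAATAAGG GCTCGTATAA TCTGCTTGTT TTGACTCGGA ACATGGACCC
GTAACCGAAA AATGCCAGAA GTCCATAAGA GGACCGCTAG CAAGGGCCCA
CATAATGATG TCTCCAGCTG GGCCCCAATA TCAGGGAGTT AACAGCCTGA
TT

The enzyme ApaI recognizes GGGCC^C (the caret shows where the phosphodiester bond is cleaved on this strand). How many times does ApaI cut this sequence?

2

GGGCCC occurs starting at positions 94, 120.
ApaI cuts at 2 sites.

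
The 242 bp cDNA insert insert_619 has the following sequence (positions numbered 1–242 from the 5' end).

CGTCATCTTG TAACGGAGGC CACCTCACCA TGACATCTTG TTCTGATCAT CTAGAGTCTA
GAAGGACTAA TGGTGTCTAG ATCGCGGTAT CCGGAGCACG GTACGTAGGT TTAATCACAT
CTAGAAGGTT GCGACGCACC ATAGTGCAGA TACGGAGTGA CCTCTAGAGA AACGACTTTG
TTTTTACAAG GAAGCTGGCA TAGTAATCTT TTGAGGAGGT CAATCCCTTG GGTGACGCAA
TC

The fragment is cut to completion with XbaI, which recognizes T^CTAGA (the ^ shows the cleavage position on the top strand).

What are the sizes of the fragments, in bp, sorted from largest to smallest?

79, 50, 44, 43, 19, 7 bp

XbaI sites (TCTAGA) start at positions 50, 57, 76, 120, 163.
XbaI cuts after the first base of each site, so after positions 50, 57, 76, 120, 163.
Linear molecule, 5 cuts → 6 fragments:
  1–50 → 50 bp
  51–57 → 7 bp
  58–76 → 19 bp
  77–120 → 44 bp
  121–163 → 43 bp
  164–242 → 79 bp
Sorted largest to smallest: 79, 50, 44, 43, 19, 7 bp.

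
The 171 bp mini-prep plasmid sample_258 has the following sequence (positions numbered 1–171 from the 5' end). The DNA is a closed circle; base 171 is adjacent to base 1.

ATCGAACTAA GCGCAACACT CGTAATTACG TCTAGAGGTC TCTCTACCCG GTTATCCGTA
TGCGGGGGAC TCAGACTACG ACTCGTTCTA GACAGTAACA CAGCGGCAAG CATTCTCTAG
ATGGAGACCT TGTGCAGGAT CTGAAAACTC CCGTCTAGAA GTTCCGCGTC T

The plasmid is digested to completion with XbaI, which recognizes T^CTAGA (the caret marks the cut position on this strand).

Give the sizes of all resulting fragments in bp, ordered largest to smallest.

56, 48, 38, 29 bp

XbaI sites (TCTAGA) start at positions 31, 87, 116, 154.
XbaI cuts after the first base of each site, so after positions 31, 87, 116, 154.
Circular molecule, 4 cuts → 4 fragments:
  32–87 → 56 bp
  88–116 → 29 bp
  117–154 → 38 bp
  155–171 then 1–31 → 17 + 31 = 48 bp
Sorted largest to smallest: 56, 48, 38, 29 bp.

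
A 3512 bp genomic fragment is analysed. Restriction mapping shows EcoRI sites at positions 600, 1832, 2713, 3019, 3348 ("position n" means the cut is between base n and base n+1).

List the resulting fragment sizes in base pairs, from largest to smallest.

Linear molecule, 5 cuts → 6 fragments:
  600 − 0 = 600 bp
  1832 − 600 = 1232 bp
  2713 − 1832 = 881 bp
  3019 − 2713 = 306 bp
  3348 − 3019 = 329 bp
  3512 − 3348 = 164 bp
Sorted largest to smallest: 1232, 881, 600, 329, 306, 164 bp.

1232, 881, 600, 329, 306, 164 bp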